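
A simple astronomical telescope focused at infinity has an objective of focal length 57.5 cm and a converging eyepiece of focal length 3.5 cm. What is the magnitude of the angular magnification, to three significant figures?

16.4

|M| = f_obj/|f_eye| = 57.5/3.5 = 16.429.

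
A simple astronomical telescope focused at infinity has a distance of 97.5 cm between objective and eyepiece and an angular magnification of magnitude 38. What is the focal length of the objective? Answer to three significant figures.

In normal adjustment the tube length equals f_obj + f_eye and |M| = f_obj/f_eye.
So f_obj = 38 f_eye and 38 f_eye + f_eye = 97.5 cm, giving f_eye = 97.5/39 = 2.500 cm and f_obj = 95.000 cm.

95.0 cm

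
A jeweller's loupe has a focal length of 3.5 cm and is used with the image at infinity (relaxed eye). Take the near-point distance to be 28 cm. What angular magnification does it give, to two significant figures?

8.0

M = D/f = 28/3.5 = 8.000.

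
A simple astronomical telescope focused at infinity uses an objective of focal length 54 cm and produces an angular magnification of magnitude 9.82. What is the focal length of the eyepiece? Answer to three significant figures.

5.50 cm

|M| = f_obj/f_eye, so f_eye = f_obj/|M| = 54/9.82 = 5.499 cm.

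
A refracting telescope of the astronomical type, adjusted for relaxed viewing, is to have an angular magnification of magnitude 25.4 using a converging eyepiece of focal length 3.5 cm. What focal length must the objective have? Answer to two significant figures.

|M| = f_obj/|f_eye|, so f_obj = |M| x |f_eye| = 25.4 x 3.5 = 88.900 cm.

89 cm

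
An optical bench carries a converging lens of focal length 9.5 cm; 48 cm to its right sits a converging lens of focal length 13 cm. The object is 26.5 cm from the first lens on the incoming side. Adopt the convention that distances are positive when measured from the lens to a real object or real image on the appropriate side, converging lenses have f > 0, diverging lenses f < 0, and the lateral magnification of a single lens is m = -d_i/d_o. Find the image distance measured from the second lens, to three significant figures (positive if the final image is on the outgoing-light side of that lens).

21.4 cm

Applying the thin-lens equation to the first lens, 1/9.5 = 1/26.5 + 1/d_i1, which gives d_i1 = 14.809 cm.
The intermediate image is 14.809 cm to the right of lens 1, so d_o2 = L - d_i1 = 48 - 14.809 = 33.191 cm.
Applying the thin-lens equation again with f_2 = 13 cm and d_o2 = 33.191 cm gives d_i2 = 21.370 cm.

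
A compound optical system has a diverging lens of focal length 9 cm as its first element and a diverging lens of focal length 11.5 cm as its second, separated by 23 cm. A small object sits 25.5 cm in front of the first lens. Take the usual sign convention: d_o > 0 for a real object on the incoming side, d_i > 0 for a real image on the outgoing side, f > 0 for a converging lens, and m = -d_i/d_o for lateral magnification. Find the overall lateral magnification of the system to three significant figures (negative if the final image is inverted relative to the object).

0.0729

Lens 1: 1/d_i1 = 1/f_1 - 1/d_o1 = 1/(-9) - 1/25.5 = -0.15033 cm^-1, so d_i1 = -6.652 cm.
m_1 = -(-6.652)/25.5 = 0.2609.
With d_i1 < 0 the first image is virtual and lies on the object side; the object distance for lens 2 is d_o2 = 23 - (-6.652) = 29.652 cm.
Lens 2: 1/d_i2 = 1/f_2 - 1/d_o2 = 1/(-11.5) - 1/(29.652) = -0.12068 cm^-1, so d_i2 = -8.286 cm.
m_2 = -(-8.286)/(29.652) = 0.2795.
Overall magnification: m = m_1 m_2 = 0.0729.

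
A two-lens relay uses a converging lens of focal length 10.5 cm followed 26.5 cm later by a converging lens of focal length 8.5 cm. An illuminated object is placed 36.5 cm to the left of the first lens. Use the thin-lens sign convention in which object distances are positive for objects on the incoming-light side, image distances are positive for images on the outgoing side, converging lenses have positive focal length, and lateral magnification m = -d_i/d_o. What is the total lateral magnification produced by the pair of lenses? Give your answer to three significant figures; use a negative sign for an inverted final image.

Lens 1: 1/d_i1 = 1/f_1 - 1/d_o1 = 1/10.5 - 1/36.5 = 0.06784 cm^-1, so d_i1 = 14.740 cm.
m_1 = -(14.740)/36.5 = -0.4038.
Object distance for lens 2: d_o2 = 26.5 - 14.740 = 11.760 cm.
Lens 2: 1/d_i2 = 1/f_2 - 1/d_o2 = 1/8.5 - 1/(11.760) = 0.03261 cm^-1, so d_i2 = 30.665 cm.
m_2 = -(30.665)/(11.760) = -2.6077.
Total m = m_1 x m_2 = (-0.4038)(-2.6077) = 1.0531.

1.05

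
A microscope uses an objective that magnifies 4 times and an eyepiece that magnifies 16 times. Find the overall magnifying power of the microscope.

The overall magnification of a compound microscope is the product of the objective and eyepiece magnifications:
M = M_obj x M_eye = 4 x 16 = 64.

64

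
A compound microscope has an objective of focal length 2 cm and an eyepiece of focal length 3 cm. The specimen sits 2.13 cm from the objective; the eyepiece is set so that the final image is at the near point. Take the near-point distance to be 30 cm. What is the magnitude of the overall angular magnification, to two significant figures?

Objective: 1/d_i = 1/f_obj - 1/d_o = 1/2 - 1/2.13 = 0.03052 cm^-1, so d_i = 32.769 cm.
m_obj = -d_i/d_o = -32.769/2.13 = -15.385.
Eyepiece angular magnification (image at near point): M_eye = 1 + D/f_e = 1 + 30/3 = 11.000.
Overall M = m_obj x M_eye = (-15.385)(11.000) = -169.23.
|M| = 169.23.

170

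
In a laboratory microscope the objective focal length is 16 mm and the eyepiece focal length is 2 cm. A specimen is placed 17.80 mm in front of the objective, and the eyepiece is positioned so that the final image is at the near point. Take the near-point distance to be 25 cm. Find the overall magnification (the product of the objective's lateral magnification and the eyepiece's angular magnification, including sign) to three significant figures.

-120

Convert to cm: f_obj = 16 mm = 1.6 cm; d_o = 17.80 mm = 1.78 cm.
Objective: 1/d_i = 1/f_obj - 1/d_o = 1/1.6 - 1/1.78 = 0.06320 cm^-1, so d_i = 15.822 cm.
m_obj = -d_i/d_o = -15.822/1.78 = -8.889.
Eyepiece angular magnification (image at near point): M_eye = 1 + D/f_e = 1 + 25/2 = 13.500.
Overall M = m_obj x M_eye = (-8.889)(13.500) = -120.00.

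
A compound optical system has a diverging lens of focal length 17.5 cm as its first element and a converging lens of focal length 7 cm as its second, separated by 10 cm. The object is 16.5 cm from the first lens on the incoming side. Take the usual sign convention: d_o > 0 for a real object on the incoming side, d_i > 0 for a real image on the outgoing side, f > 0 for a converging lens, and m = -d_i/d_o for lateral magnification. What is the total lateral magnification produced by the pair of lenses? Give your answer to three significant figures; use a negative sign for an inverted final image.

Lens 1: 1/d_i1 = 1/f_1 - 1/d_o1 = 1/(-17.5) - 1/16.5 = -0.11775 cm^-1, so d_i1 = -8.493 cm.
m_1 = -(-8.493)/16.5 = 0.5147.
The intermediate image is virtual, 8.493 cm to the left of lens 1, so d_o2 = L - d_i1 = 10 - (-8.493) = 18.493 cm.
Lens 2: 1/d_i2 = 1/f_2 - 1/d_o2 = 1/7 - 1/(18.493) = 0.08878 cm^-1, so d_i2 = 11.264 cm.
m_2 = -(11.264)/(18.493) = -0.6091.
Total m = m_1 x m_2 = (0.5147)(-0.6091) = -0.3135.

-0.313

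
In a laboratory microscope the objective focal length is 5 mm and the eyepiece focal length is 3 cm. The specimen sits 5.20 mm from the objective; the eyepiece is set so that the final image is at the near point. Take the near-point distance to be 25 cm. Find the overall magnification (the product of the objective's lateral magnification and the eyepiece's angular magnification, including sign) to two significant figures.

-230

Convert to cm: f_obj = 5 mm = 0.5 cm; d_o = 5.20 mm = 0.52 cm.
Objective: 1/d_i = 1/f_obj - 1/d_o = 1/0.5 - 1/0.52 = 0.07692 cm^-1, so d_i = 13.000 cm.
m_obj = -d_i/d_o = -13.000/0.52 = -25.000.
Eyepiece angular magnification (image at near point): M_eye = 1 + D/f_e = 1 + 25/3 = 9.333.
Overall M = m_obj x M_eye = (-25.000)(9.333) = -233.33.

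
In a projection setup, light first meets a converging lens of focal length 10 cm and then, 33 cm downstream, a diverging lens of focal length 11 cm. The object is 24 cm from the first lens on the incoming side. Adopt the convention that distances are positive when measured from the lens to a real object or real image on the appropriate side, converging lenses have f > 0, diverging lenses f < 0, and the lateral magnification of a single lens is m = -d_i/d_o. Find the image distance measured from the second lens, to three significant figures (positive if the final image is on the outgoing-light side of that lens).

-6.49 cm

First lens: d_i1 = 1/(1/10 - 1/24) = 17.143 cm.
The intermediate image is 17.143 cm to the right of lens 1, so d_o2 = L - d_i1 = 33 - 17.143 = 15.857 cm.
Second lens: d_i2 = 1/(1/(-11) - 1/(15.857)) = -6.495 cm.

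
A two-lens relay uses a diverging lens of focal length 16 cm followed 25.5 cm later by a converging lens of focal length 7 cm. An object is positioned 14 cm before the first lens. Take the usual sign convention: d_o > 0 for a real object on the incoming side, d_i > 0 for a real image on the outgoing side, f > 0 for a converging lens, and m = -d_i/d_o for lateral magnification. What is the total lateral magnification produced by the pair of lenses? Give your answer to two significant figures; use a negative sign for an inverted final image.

-0.14

Applying the thin-lens equation to the first lens, 1/(-16) = 1/14 + 1/d_i1, which gives d_i1 = -7.467 cm.
Its lateral magnification is m_1 = -d_i1/d_o1 = -(-7.467)/14 = 0.5333.
With d_i1 < 0 the first image is virtual and lies on the object side; the object distance for lens 2 is d_o2 = 25.5 - (-7.467) = 32.967 cm.
Applying the thin-lens equation again with f_2 = 7 cm and d_o2 = 32.967 cm gives d_i2 = 8.887 cm.
m_2 = -(8.887)/(32.967) = -0.2696.
Total m = m_1 x m_2 = (0.5333)(-0.2696) = -0.1438.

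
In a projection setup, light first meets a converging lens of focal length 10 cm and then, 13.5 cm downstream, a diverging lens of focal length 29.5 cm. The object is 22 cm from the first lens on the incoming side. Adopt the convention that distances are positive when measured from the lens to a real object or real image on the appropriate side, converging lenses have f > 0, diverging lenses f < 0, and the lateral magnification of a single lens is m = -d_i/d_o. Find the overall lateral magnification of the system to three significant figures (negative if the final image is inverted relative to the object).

Lens 1: 1/d_i1 = 1/f_1 - 1/d_o1 = 1/10 - 1/22 = 0.05455 cm^-1, so d_i1 = 18.333 cm.
m_1 = -(18.333)/22 = -0.8333.
This image would form 18.333 cm past lens 1, i.e. 4.833 cm beyond lens 2, so it is a virtual object for lens 2: d_o2 = 13.5 - 18.333 = -4.833 cm.
Lens 2: 1/d_i2 = 1/f_2 - 1/d_o2 = 1/(-29.5) - 1/(-4.833) = 0.17300 cm^-1, so d_i2 = 5.780 cm.
m_2 = -(5.780)/(-4.833) = 1.1959.
The system's lateral magnification is m_1 m_2 = (-0.8333)(1.1959) = -0.9966.

-0.997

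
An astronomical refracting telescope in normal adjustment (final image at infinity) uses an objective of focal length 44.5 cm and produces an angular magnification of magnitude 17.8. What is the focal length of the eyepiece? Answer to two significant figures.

2.5 cm

|M| = f_obj/f_eye, so f_eye = f_obj/|M| = 44.5/17.8 = 2.500 cm.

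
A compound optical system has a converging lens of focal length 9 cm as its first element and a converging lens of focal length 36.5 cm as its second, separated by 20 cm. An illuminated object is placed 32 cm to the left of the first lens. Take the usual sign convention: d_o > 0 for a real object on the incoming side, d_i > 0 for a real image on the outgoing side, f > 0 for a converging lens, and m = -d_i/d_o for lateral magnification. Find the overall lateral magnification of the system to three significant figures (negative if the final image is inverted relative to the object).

-0.492

First lens: d_i1 = 1/(1/9 - 1/32) = 12.522 cm.
m_1 = -(12.522)/32 = -0.3913.
Object distance for lens 2: d_o2 = 20 - 12.522 = 7.478 cm.
Second lens: d_i2 = 1/(1/36.5 - 1/(7.478)) = -9.405 cm.
m_2 = -(-9.405)/(7.478) = 1.2577.
Overall magnification: m = m_1 m_2 = -0.4921.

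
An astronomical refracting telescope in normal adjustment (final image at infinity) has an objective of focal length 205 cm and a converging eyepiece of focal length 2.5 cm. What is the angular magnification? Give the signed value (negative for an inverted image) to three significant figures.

-82.0

M = -f_obj/f_eye = -205/(2.5) = -82.000.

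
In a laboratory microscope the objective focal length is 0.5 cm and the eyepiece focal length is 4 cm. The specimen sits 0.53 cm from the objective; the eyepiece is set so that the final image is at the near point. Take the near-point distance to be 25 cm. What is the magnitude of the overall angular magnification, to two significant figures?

Objective: 1/d_i = 1/f_obj - 1/d_o = 1/0.5 - 1/0.53 = 0.11321 cm^-1, so d_i = 8.833 cm.
m_obj = -d_i/d_o = -8.833/0.53 = -16.667.
Eyepiece angular magnification (image at near point): M_eye = 1 + D/f_e = 1 + 25/4 = 7.250.
Overall M = m_obj x M_eye = (-16.667)(7.250) = -120.83.
|M| = 120.83.

120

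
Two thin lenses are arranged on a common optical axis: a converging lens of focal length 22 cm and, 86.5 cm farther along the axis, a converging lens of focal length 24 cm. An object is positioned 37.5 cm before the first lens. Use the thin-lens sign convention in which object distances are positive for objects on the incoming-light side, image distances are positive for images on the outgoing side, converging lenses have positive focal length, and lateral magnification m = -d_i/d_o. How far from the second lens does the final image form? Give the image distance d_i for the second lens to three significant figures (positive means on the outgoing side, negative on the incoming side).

Applying the thin-lens equation to the first lens, 1/22 = 1/37.5 + 1/d_i1, which gives d_i1 = 53.226 cm.
That image sits 33.274 cm in front of the second lens, so d_o2 = 33.274 cm.
Applying the thin-lens equation again with f_2 = 24 cm and d_o2 = 33.274 cm gives d_i2 = 86.108 cm.

86.1 cm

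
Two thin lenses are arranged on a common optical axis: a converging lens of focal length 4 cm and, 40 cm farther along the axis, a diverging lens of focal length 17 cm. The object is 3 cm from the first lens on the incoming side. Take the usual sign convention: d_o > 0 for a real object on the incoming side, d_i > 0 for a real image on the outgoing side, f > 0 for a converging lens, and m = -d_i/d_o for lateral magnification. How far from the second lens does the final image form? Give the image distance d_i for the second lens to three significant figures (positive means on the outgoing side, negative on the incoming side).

First lens: d_i1 = 1/(1/4 - 1/3) = -12.000 cm.
The intermediate image is virtual, 12.000 cm to the left of lens 1, so d_o2 = L - d_i1 = 40 - (-12.000) = 52.000 cm.
Second lens: d_i2 = 1/(1/(-17) - 1/(52.000)) = -12.812 cm.

-12.8 cm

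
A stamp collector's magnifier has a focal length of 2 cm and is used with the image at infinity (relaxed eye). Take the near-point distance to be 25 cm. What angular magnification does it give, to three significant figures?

12.5

M = D/f = 25/2 = 12.500.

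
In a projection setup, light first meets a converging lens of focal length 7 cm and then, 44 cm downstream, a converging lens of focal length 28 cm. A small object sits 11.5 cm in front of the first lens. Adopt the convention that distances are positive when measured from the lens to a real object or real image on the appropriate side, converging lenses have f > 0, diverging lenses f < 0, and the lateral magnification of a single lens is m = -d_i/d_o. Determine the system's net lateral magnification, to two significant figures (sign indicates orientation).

-23

Applying the thin-lens equation to the first lens, 1/7 = 1/11.5 + 1/d_i1, which gives d_i1 = 17.889 cm.
Its lateral magnification is m_1 = -d_i1/d_o1 = -(17.889)/11.5 = -1.5556.
The intermediate image is 17.889 cm to the right of lens 1, so d_o2 = L - d_i1 = 44 - 17.889 = 26.111 cm.
Applying the thin-lens equation again with f_2 = 28 cm and d_o2 = 26.111 cm gives d_i2 = -387.059 cm.
m_2 = -(-387.059)/(26.111) = 14.8235.
Overall magnification: m = m_1 m_2 = -23.0588.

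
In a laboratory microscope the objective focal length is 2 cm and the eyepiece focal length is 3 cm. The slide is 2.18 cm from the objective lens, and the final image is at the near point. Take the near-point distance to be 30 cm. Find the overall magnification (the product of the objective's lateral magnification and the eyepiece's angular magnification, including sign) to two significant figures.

Objective: 1/d_i = 1/f_obj - 1/d_o = 1/2 - 1/2.18 = 0.04128 cm^-1, so d_i = 24.222 cm.
m_obj = -d_i/d_o = -24.222/2.18 = -11.111.
Eyepiece angular magnification (image at near point): M_eye = 1 + D/f_e = 1 + 30/3 = 11.000.
Overall M = m_obj x M_eye = (-11.111)(11.000) = -122.22.

-120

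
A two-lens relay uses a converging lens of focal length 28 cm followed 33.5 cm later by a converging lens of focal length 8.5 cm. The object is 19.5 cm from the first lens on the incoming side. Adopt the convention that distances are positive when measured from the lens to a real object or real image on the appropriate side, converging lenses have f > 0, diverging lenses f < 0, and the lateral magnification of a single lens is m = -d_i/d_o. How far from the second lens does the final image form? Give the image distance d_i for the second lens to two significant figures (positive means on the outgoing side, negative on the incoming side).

Applying the thin-lens equation to the first lens, 1/28 = 1/19.5 + 1/d_i1, which gives d_i1 = -64.235 cm.
With d_i1 < 0 the first image is virtual and lies on the object side; the object distance for lens 2 is d_o2 = 33.5 - (-64.235) = 97.735 cm.
Applying the thin-lens equation again with f_2 = 8.5 cm and d_o2 = 97.735 cm gives d_i2 = 9.310 cm.

9.3 cm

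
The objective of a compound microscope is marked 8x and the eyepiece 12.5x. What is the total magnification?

The overall magnification of a compound microscope is the product of the objective and eyepiece magnifications:
M = M_obj x M_eye = 8 x 12.5 = 100.

100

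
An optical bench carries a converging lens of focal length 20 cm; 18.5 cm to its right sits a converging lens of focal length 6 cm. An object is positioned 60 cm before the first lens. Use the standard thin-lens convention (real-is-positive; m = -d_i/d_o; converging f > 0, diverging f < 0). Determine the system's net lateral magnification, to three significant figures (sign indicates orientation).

Applying the thin-lens equation to the first lens, 1/20 = 1/60 + 1/d_i1, which gives d_i1 = 30.000 cm.
Its lateral magnification is m_1 = -d_i1/d_o1 = -(30.000)/60 = -0.5000.
Since 30.000 cm > 18.5 cm, the first image lies past the second lens and serves as a virtual object: d_o2 = L - d_i1 = -11.500 cm.
Applying the thin-lens equation again with f_2 = 6 cm and d_o2 = -11.500 cm gives d_i2 = 3.943 cm.
m_2 = -(3.943)/(-11.500) = 0.3429.
The system's lateral magnification is m_1 m_2 = (-0.5000)(0.3429) = -0.1714.

-0.171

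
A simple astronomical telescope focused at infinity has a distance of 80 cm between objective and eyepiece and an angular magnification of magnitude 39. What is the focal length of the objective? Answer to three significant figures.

In normal adjustment the tube length equals f_obj + f_eye and |M| = f_obj/f_eye.
So f_obj = 39 f_eye and 39 f_eye + f_eye = 80 cm, giving f_eye = 80/40 = 2.000 cm and f_obj = 78.000 cm.

78.0 cm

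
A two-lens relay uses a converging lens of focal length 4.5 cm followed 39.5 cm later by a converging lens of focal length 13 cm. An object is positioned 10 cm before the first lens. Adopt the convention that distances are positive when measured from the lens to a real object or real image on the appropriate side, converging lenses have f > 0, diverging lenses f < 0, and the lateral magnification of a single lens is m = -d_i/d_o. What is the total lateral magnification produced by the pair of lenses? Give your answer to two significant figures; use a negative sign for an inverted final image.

Applying the thin-lens equation to the first lens, 1/4.5 = 1/10 + 1/d_i1, which gives d_i1 = 8.182 cm.
Its lateral magnification is m_1 = -d_i1/d_o1 = -(8.182)/10 = -0.8182.
Object distance for lens 2: d_o2 = 39.5 - 8.182 = 31.318 cm.
Applying the thin-lens equation again with f_2 = 13 cm and d_o2 = 31.318 cm gives d_i2 = 22.226 cm.
m_2 = -(22.226)/(31.318) = -0.7097.
Overall magnification: m = m_1 m_2 = 0.5806.

0.58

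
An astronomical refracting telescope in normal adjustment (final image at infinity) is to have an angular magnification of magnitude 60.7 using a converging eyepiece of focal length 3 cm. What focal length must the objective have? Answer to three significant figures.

182 cm

|M| = f_obj/|f_eye|, so f_obj = |M| x |f_eye| = 60.7 x 3 = 182.100 cm.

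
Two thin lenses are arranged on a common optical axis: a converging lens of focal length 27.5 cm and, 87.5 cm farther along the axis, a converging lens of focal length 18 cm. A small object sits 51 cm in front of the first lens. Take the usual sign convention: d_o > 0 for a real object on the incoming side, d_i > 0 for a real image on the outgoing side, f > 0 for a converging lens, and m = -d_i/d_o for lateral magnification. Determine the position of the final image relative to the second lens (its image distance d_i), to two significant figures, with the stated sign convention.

51 cm

First lens: d_i1 = 1/(1/27.5 - 1/51) = 59.681 cm.
Object distance for lens 2: d_o2 = 87.5 - 59.681 = 27.819 cm.
Second lens: d_i2 = 1/(1/18 - 1/(27.819)) = 50.997 cm.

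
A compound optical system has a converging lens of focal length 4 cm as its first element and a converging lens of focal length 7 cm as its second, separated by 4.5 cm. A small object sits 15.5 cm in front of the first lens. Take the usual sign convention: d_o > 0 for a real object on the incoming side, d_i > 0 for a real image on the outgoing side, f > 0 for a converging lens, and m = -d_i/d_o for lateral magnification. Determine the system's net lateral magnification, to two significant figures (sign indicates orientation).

-0.31

Applying the thin-lens equation to the first lens, 1/4 = 1/15.5 + 1/d_i1, which gives d_i1 = 5.391 cm.
Its lateral magnification is m_1 = -d_i1/d_o1 = -(5.391)/15.5 = -0.3478.
This image would form 5.391 cm past lens 1, i.e. 0.891 cm beyond lens 2, so it is a virtual object for lens 2: d_o2 = 4.5 - 5.391 = -0.891 cm.
Applying the thin-lens equation again with f_2 = 7 cm and d_o2 = -0.891 cm gives d_i2 = 0.791 cm.
m_2 = -(0.791)/(-0.891) = 0.8871.
Total m = m_1 x m_2 = (-0.3478)(0.8871) = -0.3085.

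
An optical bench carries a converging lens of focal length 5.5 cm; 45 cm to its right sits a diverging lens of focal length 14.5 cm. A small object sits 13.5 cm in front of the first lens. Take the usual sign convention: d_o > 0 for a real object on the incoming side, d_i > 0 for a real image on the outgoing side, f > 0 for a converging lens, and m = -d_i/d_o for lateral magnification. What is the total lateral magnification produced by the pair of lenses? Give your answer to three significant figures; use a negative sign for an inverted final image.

-0.199

First lens: d_i1 = 1/(1/5.5 - 1/13.5) = 9.281 cm.
m_1 = -(9.281)/13.5 = -0.6875.
That image sits 35.719 cm in front of the second lens, so d_o2 = 35.719 cm.
Second lens: d_i2 = 1/(1/(-14.5) - 1/(35.719)) = -10.313 cm.
m_2 = -(-10.313)/(35.719) = 0.2887.
Overall magnification: m = m_1 m_2 = -0.1985.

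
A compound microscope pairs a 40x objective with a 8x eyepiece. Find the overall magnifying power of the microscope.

The overall magnification of a compound microscope is the product of the objective and eyepiece magnifications:
M = M_obj x M_eye = 40 x 8 = 320.

320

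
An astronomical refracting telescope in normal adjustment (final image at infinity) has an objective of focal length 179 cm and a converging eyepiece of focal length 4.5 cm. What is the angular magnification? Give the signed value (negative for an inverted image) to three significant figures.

M = -f_obj/f_eye = -179/(4.5) = -39.778.

-39.8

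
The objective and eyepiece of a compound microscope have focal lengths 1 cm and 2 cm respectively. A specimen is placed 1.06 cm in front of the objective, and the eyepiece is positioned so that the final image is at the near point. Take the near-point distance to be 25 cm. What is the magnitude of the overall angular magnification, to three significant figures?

Objective: 1/d_i = 1/f_obj - 1/d_o = 1/1 - 1/1.06 = 0.05660 cm^-1, so d_i = 17.667 cm.
m_obj = -d_i/d_o = -17.667/1.06 = -16.667.
Eyepiece angular magnification (image at near point): M_eye = 1 + D/f_e = 1 + 25/2 = 13.500.
Overall M = m_obj x M_eye = (-16.667)(13.500) = -225.00.
|M| = 225.00.

225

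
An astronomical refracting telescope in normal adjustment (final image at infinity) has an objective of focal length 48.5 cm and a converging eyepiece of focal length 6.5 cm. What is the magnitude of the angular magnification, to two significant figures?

7.5

|M| = f_obj/|f_eye| = 48.5/6.5 = 7.462.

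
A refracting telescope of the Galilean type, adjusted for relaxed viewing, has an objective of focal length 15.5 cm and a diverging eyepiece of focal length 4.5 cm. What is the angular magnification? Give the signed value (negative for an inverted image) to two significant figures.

3.4

M = -f_obj/f_eye = -15.5/(-4.5) = 3.444.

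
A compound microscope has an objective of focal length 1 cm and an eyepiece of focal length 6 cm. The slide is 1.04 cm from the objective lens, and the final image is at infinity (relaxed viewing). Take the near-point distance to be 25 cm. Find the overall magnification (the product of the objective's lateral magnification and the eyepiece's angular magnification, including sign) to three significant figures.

Objective: 1/d_i = 1/f_obj - 1/d_o = 1/1 - 1/1.04 = 0.03846 cm^-1, so d_i = 26.000 cm.
m_obj = -d_i/d_o = -26.000/1.04 = -25.000.
Eyepiece angular magnification (image at infinity): M_eye = D/f_e = 25/6 = 4.167.
Overall M = m_obj x M_eye = (-25.000)(4.167) = -104.17.

-104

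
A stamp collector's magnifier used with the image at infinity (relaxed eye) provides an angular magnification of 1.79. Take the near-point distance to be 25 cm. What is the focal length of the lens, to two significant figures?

14 cm

For the image at infinity, M = D/f.
f = D/M = 25/1.79 = 13.966 cm.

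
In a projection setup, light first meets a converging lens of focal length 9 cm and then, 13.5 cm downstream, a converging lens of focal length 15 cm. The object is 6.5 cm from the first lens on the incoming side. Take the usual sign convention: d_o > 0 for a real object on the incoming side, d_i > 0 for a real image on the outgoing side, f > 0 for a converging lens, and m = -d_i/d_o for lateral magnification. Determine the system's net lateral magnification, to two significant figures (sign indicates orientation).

-2.5

Lens 1: 1/d_i1 = 1/f_1 - 1/d_o1 = 1/9 - 1/6.5 = -0.04274 cm^-1, so d_i1 = -23.400 cm.
m_1 = -(-23.400)/6.5 = 3.6000.
With d_i1 < 0 the first image is virtual and lies on the object side; the object distance for lens 2 is d_o2 = 13.5 - (-23.400) = 36.900 cm.
Lens 2: 1/d_i2 = 1/f_2 - 1/d_o2 = 1/15 - 1/(36.900) = 0.03957 cm^-1, so d_i2 = 25.274 cm.
m_2 = -(25.274)/(36.900) = -0.6849.
The system's lateral magnification is m_1 m_2 = (3.6000)(-0.6849) = -2.4658.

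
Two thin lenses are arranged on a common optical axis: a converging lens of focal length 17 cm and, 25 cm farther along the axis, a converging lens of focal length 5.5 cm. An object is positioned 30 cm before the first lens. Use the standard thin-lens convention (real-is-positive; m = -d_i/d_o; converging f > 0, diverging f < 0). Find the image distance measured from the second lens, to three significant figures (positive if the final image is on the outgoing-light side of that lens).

3.97 cm

Lens 1: 1/d_i1 = 1/f_1 - 1/d_o1 = 1/17 - 1/30 = 0.02549 cm^-1, so d_i1 = 39.231 cm.
This image would form 39.231 cm past lens 1, i.e. 14.231 cm beyond lens 2, so it is a virtual object for lens 2: d_o2 = 25 - 39.231 = -14.231 cm.
Lens 2: 1/d_i2 = 1/f_2 - 1/d_o2 = 1/5.5 - 1/(-14.231) = 0.25209 cm^-1, so d_i2 = 3.967 cm.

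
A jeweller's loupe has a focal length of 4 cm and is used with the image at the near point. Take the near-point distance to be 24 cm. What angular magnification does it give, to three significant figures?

7.00

M = 1 + D/f = 1 + 24/4 = 7.000.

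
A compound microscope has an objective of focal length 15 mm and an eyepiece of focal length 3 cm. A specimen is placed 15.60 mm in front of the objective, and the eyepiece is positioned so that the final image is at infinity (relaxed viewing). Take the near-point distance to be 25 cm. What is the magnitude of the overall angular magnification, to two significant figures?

210

Convert to cm: f_obj = 15 mm = 1.5 cm; d_o = 15.60 mm = 1.56 cm.
Objective: 1/d_i = 1/f_obj - 1/d_o = 1/1.5 - 1/1.56 = 0.02564 cm^-1, so d_i = 39.000 cm.
m_obj = -d_i/d_o = -39.000/1.56 = -25.000.
Eyepiece angular magnification (image at infinity): M_eye = D/f_e = 25/3 = 8.333.
Overall M = m_obj x M_eye = (-25.000)(8.333) = -208.33.
|M| = 208.33.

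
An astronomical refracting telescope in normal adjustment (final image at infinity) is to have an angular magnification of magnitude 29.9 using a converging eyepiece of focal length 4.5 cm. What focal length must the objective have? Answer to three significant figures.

|M| = f_obj/|f_eye|, so f_obj = |M| x |f_eye| = 29.9 x 4.5 = 134.550 cm.

135 cm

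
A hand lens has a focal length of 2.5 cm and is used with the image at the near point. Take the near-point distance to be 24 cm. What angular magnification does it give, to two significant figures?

11

M = 1 + D/f = 1 + 24/2.5 = 10.600.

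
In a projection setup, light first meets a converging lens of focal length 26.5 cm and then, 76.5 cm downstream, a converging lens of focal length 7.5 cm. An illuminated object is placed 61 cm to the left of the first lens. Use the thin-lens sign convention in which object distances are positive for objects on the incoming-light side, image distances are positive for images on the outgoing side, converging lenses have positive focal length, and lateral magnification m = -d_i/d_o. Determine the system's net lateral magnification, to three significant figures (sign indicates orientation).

Applying the thin-lens equation to the first lens, 1/26.5 = 1/61 + 1/d_i1, which gives d_i1 = 46.855 cm.
Its lateral magnification is m_1 = -d_i1/d_o1 = -(46.855)/61 = -0.7681.
The intermediate image is 46.855 cm to the right of lens 1, so d_o2 = L - d_i1 = 76.5 - 46.855 = 29.645 cm.
Applying the thin-lens equation again with f_2 = 7.5 cm and d_o2 = 29.645 cm gives d_i2 = 10.040 cm.
m_2 = -(10.040)/(29.645) = -0.3387.
Total m = m_1 x m_2 = (-0.7681)(-0.3387) = 0.2601.

0.260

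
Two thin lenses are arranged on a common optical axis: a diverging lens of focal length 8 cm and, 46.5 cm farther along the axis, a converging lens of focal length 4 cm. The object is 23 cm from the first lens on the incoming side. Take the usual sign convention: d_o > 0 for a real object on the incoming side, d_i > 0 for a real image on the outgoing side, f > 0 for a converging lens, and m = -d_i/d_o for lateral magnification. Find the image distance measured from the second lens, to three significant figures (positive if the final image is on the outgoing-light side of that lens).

4.33 cm

Lens 1: 1/d_i1 = 1/f_1 - 1/d_o1 = 1/(-8) - 1/23 = -0.16848 cm^-1, so d_i1 = -5.935 cm.
The intermediate image is virtual, 5.935 cm to the left of lens 1, so d_o2 = L - d_i1 = 46.5 - (-5.935) = 52.435 cm.
Lens 2: 1/d_i2 = 1/f_2 - 1/d_o2 = 1/4 - 1/(52.435) = 0.23093 cm^-1, so d_i2 = 4.330 cm.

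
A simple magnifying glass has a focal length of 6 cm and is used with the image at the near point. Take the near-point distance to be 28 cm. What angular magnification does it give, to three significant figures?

5.67

M = 1 + D/f = 1 + 28/6 = 5.667.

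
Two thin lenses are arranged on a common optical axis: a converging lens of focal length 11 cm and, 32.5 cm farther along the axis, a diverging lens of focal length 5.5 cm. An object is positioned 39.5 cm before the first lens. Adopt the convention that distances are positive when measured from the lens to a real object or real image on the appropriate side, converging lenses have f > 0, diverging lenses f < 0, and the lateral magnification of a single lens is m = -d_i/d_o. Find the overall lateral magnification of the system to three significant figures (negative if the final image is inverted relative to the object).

-0.0933

Lens 1: 1/d_i1 = 1/f_1 - 1/d_o1 = 1/11 - 1/39.5 = 0.06559 cm^-1, so d_i1 = 15.246 cm.
m_1 = -(15.246)/39.5 = -0.3860.
That image sits 17.254 cm in front of the second lens, so d_o2 = 17.254 cm.
Lens 2: 1/d_i2 = 1/f_2 - 1/d_o2 = 1/(-5.5) - 1/(17.254) = -0.23977 cm^-1, so d_i2 = -4.171 cm.
m_2 = -(-4.171)/(17.254) = 0.2417.
Total m = m_1 x m_2 = (-0.3860)(0.2417) = -0.0933.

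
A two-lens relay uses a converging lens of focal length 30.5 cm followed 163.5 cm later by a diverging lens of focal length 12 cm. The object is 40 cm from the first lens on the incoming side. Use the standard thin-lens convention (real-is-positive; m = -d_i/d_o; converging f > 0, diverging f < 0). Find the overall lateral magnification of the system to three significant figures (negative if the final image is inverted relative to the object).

-0.818

Applying the thin-lens equation to the first lens, 1/30.5 = 1/40 + 1/d_i1, which gives d_i1 = 128.421 cm.
Its lateral magnification is m_1 = -d_i1/d_o1 = -(128.421)/40 = -3.2105.
Object distance for lens 2: d_o2 = 163.5 - 128.421 = 35.079 cm.
Applying the thin-lens equation again with f_2 = -12 cm and d_o2 = 35.079 cm gives d_i2 = -8.941 cm.
m_2 = -(-8.941)/(35.079) = 0.2549.
The system's lateral magnification is m_1 m_2 = (-3.2105)(0.2549) = -0.8183.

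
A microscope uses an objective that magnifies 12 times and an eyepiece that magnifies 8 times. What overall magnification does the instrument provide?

The overall magnification of a compound microscope is the product of the objective and eyepiece magnifications:
M = M_obj x M_eye = 12 x 8 = 96.

96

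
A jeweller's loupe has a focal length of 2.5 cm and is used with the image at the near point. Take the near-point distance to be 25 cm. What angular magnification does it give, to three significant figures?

11.0

M = 1 + D/f = 1 + 25/2.5 = 11.000.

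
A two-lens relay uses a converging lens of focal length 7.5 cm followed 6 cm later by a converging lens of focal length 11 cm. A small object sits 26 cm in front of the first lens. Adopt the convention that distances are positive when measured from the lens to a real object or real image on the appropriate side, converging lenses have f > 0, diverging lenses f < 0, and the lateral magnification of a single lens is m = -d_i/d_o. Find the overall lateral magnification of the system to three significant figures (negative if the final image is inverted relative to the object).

-0.287

Lens 1: 1/d_i1 = 1/f_1 - 1/d_o1 = 1/7.5 - 1/26 = 0.09487 cm^-1, so d_i1 = 10.541 cm.
m_1 = -(10.541)/26 = -0.4054.
This image would form 10.541 cm past lens 1, i.e. 4.541 cm beyond lens 2, so it is a virtual object for lens 2: d_o2 = 6 - 10.541 = -4.541 cm.
Lens 2: 1/d_i2 = 1/f_2 - 1/d_o2 = 1/11 - 1/(-4.541) = 0.31115 cm^-1, so d_i2 = 3.214 cm.
m_2 = -(3.214)/(-4.541) = 0.7078.
Total m = m_1 x m_2 = (-0.4054)(0.7078) = -0.2870.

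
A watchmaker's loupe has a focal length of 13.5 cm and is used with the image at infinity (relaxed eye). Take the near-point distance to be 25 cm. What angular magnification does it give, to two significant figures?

1.9

M = D/f = 25/13.5 = 1.852.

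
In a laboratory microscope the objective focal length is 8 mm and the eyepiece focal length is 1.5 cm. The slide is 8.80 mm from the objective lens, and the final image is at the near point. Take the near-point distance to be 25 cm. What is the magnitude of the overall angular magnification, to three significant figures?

177

Convert to cm: f_obj = 8 mm = 0.8 cm; d_o = 8.80 mm = 0.88 cm.
Objective: 1/d_i = 1/f_obj - 1/d_o = 1/0.8 - 1/0.88 = 0.11364 cm^-1, so d_i = 8.800 cm.
m_obj = -d_i/d_o = -8.800/0.88 = -10.000.
Eyepiece angular magnification (image at near point): M_eye = 1 + D/f_e = 1 + 25/1.5 = 17.667.
Overall M = m_obj x M_eye = (-10.000)(17.667) = -176.67.
|M| = 176.67.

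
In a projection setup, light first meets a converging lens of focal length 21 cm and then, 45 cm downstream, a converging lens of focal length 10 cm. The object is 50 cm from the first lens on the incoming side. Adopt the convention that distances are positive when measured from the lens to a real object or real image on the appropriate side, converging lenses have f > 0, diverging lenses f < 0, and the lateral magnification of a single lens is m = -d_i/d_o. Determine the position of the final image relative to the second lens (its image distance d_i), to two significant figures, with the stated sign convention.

-73 cm

Applying the thin-lens equation to the first lens, 1/21 = 1/50 + 1/d_i1, which gives d_i1 = 36.207 cm.
That image sits 8.793 cm in front of the second lens, so d_o2 = 8.793 cm.
Applying the thin-lens equation again with f_2 = 10 cm and d_o2 = 8.793 cm gives d_i2 = -72.857 cm.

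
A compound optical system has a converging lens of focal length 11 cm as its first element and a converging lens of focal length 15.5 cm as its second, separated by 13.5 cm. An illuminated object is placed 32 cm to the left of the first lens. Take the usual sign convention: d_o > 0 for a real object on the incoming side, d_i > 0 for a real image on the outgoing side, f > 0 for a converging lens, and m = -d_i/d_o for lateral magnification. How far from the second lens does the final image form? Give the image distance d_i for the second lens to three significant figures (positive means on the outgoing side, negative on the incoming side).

2.69 cm

First lens: d_i1 = 1/(1/11 - 1/32) = 16.762 cm.
This image would form 16.762 cm past lens 1, i.e. 3.262 cm beyond lens 2, so it is a virtual object for lens 2: d_o2 = 13.5 - 16.762 = -3.262 cm.
Second lens: d_i2 = 1/(1/15.5 - 1/(-3.262)) = 2.695 cm.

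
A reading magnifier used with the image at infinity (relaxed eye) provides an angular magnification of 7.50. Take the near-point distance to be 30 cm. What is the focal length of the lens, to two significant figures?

4.0 cm

For the image at infinity, M = D/f.
f = D/M = 30/7.5 = 4.000 cm.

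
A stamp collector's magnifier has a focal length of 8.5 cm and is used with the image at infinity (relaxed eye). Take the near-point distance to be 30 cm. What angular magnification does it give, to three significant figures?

3.53

M = D/f = 30/8.5 = 3.529.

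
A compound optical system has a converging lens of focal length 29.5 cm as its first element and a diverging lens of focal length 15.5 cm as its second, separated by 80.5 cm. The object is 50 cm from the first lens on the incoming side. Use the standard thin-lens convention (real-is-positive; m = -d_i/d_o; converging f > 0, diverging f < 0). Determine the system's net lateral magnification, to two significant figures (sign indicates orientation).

-0.93

First lens: d_i1 = 1/(1/29.5 - 1/50) = 71.951 cm.
m_1 = -(71.951)/50 = -1.4390.
That image sits 8.549 cm in front of the second lens, so d_o2 = 8.549 cm.
Second lens: d_i2 = 1/(1/(-15.5) - 1/(8.549)) = -5.510 cm.
m_2 = -(-5.510)/(8.549) = 0.6445.
The system's lateral magnification is m_1 m_2 = (-1.4390)(0.6445) = -0.9275.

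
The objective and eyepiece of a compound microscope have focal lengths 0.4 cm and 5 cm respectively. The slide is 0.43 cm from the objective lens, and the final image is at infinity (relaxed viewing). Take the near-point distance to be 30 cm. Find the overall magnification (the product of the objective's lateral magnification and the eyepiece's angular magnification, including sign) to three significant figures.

Objective: 1/d_i = 1/f_obj - 1/d_o = 1/0.4 - 1/0.43 = 0.17442 cm^-1, so d_i = 5.733 cm.
m_obj = -d_i/d_o = -5.733/0.43 = -13.333.
Eyepiece angular magnification (image at infinity): M_eye = D/f_e = 30/5 = 6.000.
Overall M = m_obj x M_eye = (-13.333)(6.000) = -80.00.

-80.0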